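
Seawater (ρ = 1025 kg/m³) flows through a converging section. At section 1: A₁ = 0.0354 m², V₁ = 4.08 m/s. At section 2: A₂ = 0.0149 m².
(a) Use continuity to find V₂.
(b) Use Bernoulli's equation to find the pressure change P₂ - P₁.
(a) Continuity: A₁V₁=A₂V₂ -> V₂=A₁V₁/A₂=0.0354*4.08/0.0149=9.69 m/s
(b) Bernoulli: P₂-P₁=0.5*rho*(V₁^2-V₂^2)/1000=0.5*1025*(4.08^2-9.69^2)/1000=-39.59 kPa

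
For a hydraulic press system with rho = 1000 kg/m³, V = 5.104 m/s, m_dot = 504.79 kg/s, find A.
Formula: \dot{m} = \rho A V
Substituting knowns: 504.79 = 1000·A·5.104
Solving for A: A = 504.79/(1000·5.104) = 0.0989 m²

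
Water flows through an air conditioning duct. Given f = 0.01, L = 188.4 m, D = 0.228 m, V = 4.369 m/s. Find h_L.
Formula: h_L = f \frac{L}{D} \frac{V^2}{2g}
h_L = 0.01·(188.4/0.228)·4.369²/(2·9.81) = 8.039 m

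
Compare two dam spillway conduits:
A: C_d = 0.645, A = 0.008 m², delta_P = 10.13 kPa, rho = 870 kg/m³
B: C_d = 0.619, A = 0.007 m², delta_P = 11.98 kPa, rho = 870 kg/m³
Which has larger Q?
Q(A) = 24.9 L/s, Q(B) = 22.74 L/s. Answer: A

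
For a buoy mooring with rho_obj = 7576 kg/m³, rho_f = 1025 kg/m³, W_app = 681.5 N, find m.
Formula: W_{app} = mg\left(1 - \frac{\rho_f}{\rho_{obj}}\right)
Substituting knowns: 681.5 = m·9.81·(1 − 1025/7576)
Solving for m: m = 681.5/(9.81·(1 − 1025/7576)) = 80.34 kg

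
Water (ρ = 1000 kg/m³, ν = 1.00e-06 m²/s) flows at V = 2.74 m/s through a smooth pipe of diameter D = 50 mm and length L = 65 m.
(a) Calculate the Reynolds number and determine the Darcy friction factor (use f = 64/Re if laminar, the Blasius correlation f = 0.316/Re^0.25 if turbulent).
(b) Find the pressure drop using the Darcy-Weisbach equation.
(a) Re = V·D/ν = 2.74·0.05/1.00e-06 = 137000 → turbulent (Re > 4000); f = 0.316/Re^0.25 = 0.316/137000^0.25 = 0.016425 (Blasius is strictly valid for Re ≲ 1e5; used here as the smooth-pipe estimate the problem specifies)
(b) Darcy-Weisbach: ΔP = f·(L/D)·½ρV²/1000 = 0.016425·(65/0.050)·½·1000·2.74²/1000 = 80.15 kPa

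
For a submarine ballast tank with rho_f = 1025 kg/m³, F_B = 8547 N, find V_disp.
Formula: F_B = \rho_f g V_{disp}
Substituting knowns: 8547 = 1025·9.81·V_disp
Solving for V_disp: V_disp = 8547/(1025·9.81) = 0.85 m³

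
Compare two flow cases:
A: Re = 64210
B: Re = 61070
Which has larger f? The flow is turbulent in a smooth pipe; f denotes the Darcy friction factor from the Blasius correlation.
f(A) = 0.01985, f(B) = 0.0201. Answer: B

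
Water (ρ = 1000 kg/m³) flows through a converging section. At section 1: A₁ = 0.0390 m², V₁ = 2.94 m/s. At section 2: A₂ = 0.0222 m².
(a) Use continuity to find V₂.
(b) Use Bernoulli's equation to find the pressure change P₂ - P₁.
(a) Continuity: A₁V₁=A₂V₂ -> V₂=A₁V₁/A₂=0.0390*2.94/0.0222=5.16 m/s
(b) Bernoulli: P₂-P₁=0.5*rho*(V₁^2-V₂^2)/1000=0.5*1000*(2.94^2-5.16^2)/1000=-8.991 kPa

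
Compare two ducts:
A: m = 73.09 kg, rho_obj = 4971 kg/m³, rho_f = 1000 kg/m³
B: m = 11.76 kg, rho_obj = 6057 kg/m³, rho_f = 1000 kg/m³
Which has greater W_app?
W_app(A) = 572.8 N, W_app(B) = 96.32 N. Answer: A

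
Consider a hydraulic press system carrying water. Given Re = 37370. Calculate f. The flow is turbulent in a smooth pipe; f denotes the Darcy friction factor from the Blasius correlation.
Formula: f = \frac{0.316}{Re^{0.25}}
f = 0.316/37370^0.25 = 0.02273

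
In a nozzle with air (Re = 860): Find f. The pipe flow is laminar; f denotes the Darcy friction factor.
Formula: f = \frac{64}{Re}
f = 64/860 = 0.07442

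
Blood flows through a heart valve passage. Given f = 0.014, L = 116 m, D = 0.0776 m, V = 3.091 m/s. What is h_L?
Formula: h_L = f \frac{L}{D} \frac{V^2}{2g}
h_L = 0.014·(116/0.0776)·3.091²/(2·9.81) = 10.19 m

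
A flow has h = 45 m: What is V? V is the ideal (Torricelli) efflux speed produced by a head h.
Formula: V = \sqrt{2 g h}
V = √(2·9.81·45) = 29.71 m/s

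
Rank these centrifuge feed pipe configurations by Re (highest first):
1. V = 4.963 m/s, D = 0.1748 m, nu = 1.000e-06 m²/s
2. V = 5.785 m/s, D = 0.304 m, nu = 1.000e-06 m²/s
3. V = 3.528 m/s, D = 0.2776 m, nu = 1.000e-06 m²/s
Case 1: Re = 867532
Case 2: Re = 1.759e+06
Case 3: Re = 979373
Ranking (highest first): 2, 3, 1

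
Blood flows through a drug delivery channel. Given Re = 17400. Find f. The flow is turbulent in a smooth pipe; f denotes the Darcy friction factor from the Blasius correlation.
Formula: f = \frac{0.316}{Re^{0.25}}
f = 0.316/17400^0.25 = 0.02751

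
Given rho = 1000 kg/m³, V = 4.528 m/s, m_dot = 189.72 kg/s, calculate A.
Formula: \dot{m} = \rho A V
Substituting knowns: 189.72 = 1000·A·4.528
Solving for A: A = 189.72/(1000·4.528) = 0.0419 m²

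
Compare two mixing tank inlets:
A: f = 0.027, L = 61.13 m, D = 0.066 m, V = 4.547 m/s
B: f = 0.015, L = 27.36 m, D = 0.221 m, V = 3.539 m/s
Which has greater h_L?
h_L(A) = 26.35 m, h_L(B) = 1.185 m. Answer: A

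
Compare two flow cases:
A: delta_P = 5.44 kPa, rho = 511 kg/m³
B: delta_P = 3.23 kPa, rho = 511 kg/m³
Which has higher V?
V(A) = 4.614 m/s, V(B) = 3.556 m/s. Answer: A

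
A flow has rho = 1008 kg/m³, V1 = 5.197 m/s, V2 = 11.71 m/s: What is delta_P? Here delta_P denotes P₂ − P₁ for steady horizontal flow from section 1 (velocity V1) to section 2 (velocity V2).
Formula: \Delta P = \frac{1}{2} \rho (V_1^2 - V_2^2)
delta_P = 0.5·1008·(5.197² − 11.71²)/1000 = -55.5 kPa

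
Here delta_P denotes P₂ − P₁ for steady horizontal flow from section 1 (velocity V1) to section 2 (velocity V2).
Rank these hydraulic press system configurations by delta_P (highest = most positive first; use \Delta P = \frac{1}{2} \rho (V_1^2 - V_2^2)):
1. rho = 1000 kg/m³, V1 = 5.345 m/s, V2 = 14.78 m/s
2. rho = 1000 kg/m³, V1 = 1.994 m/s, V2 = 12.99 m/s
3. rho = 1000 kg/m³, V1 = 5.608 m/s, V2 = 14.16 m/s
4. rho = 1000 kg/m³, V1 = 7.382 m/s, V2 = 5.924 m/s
Case 1: delta_P = -94.94 kPa
Case 2: delta_P = -82.38 kPa
Case 3: delta_P = -84.53 kPa
Case 4: delta_P = 9.7 kPa
Ranking (highest first): 4, 2, 3, 1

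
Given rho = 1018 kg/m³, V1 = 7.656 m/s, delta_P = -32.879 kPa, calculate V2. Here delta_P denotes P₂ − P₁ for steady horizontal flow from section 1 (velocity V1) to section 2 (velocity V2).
Formula: \Delta P = \frac{1}{2} \rho (V_1^2 - V_2^2)
Substituting knowns: -32.879 = 0.5·1018·(7.656² − V2²)/1000
Solving for V2: V2 = √(7.656² − 2·(-32.879·1000)/1018) = 11.1 m/s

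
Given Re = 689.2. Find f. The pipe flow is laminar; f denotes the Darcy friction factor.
Formula: f = \frac{64}{Re}
f = 64/689.2 = 0.09286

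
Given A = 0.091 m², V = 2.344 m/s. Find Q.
Formula: Q = A V
Q = 0.091·2.344·1000 = 213.3 L/s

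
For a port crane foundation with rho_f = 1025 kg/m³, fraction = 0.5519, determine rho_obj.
Formula: f_{sub} = \frac{\rho_{obj}}{\rho_f}
Substituting knowns: 0.5519 = rho_obj/1025
Solving for rho_obj: rho_obj = 0.5519·1025 = 565.7 kg/m³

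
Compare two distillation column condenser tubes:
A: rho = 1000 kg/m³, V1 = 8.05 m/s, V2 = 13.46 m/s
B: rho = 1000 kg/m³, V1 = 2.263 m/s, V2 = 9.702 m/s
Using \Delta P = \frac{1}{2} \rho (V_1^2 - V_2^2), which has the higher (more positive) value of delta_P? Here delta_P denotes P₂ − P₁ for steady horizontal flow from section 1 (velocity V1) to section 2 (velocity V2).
delta_P(A) = -58.18 kPa, delta_P(B) = -44.5 kPa. Answer: B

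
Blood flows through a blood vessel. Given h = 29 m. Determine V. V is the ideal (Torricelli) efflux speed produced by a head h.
Formula: V = \sqrt{2 g h}
V = √(2·9.81·29) = 23.85 m/s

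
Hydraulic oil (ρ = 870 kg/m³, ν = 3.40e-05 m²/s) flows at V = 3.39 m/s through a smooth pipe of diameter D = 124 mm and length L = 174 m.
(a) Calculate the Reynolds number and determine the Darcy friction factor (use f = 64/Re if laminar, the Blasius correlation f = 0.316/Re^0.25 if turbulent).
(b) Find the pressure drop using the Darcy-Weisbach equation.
(a) Re = V·D/ν = 3.39·0.124/3.40e-05 = 12364 → turbulent (Re > 4000); f = 0.316/Re^0.25 = 0.316/12364^0.25 = 0.029967
(b) Darcy-Weisbach: ΔP = f·(L/D)·½ρV²/1000 = 0.029967·(174/0.124)·½·870·3.39²/1000 = 210.2 kPa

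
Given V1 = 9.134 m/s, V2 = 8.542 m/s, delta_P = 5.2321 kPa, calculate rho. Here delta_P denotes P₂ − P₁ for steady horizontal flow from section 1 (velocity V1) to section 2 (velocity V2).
Formula: \Delta P = \frac{1}{2} \rho (V_1^2 - V_2^2)
Substituting knowns: 5.2321 = 0.5·rho·(9.134² − 8.542²)/1000
Solving for rho: rho = 2·(5.2321·1000)/(9.134² − 8.542²) = 1000 kg/m³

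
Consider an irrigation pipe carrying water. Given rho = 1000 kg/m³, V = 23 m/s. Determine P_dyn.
Formula: P_{dyn} = \frac{1}{2} \rho V^2
P_dyn = 0.5·1000·23²/1000 = 264.5 kPa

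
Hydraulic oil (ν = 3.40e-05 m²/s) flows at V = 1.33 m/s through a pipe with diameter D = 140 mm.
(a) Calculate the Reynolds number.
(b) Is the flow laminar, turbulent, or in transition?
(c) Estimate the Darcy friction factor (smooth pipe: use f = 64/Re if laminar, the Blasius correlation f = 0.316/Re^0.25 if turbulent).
(a) Re = V·D/ν = 1.33·0.14/3.40e-05 = 5476.5
(b) Flow regime: turbulent (Re > 4000)
(c) Friction factor: f = 0.316/Re^0.25 = 0.316/5476.5^0.25 = 0.03673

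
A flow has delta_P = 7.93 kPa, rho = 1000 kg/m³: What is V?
Formula: V = \sqrt{\frac{2 \Delta P}{\rho}}
V = √(2·(7.93·1000)/1000) = 3.982 m/s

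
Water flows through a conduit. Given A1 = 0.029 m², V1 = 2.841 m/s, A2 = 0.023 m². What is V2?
Formula: V_2 = \frac{A_1 V_1}{A_2}
V2 = 0.029·2.841/0.023 = 3.582 m/s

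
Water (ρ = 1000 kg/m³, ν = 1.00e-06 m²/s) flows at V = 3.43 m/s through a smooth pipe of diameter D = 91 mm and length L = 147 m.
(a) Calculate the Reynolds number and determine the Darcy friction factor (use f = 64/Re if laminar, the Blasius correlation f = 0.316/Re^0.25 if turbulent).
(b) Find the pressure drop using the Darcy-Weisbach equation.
(a) Re = V·D/ν = 3.43·0.091/1.00e-06 = 312130 → turbulent (Re > 4000); f = 0.316/Re^0.25 = 0.316/312130^0.25 = 0.013369 (Blasius is strictly valid for Re ≲ 1e5; used here as the smooth-pipe estimate the problem specifies)
(b) Darcy-Weisbach: ΔP = f·(L/D)·½ρV²/1000 = 0.013369·(147/0.091)·½·1000·3.43²/1000 = 127 kPa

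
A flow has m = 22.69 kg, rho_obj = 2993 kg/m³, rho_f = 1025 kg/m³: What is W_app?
Formula: W_{app} = mg\left(1 - \frac{\rho_f}{\rho_{obj}}\right)
W_app = 22.69·9.81·(1 − 1025/2993) = 146.4 N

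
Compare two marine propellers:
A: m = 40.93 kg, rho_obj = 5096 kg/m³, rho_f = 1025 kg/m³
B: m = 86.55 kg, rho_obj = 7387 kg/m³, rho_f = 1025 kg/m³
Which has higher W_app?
W_app(A) = 320.8 N, W_app(B) = 731.2 N. Answer: B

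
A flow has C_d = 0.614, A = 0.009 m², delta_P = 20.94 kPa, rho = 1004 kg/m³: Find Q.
Formula: Q = C_d A \sqrt{\frac{2 \Delta P}{\rho}}
Q = 0.614·0.009·√(2·(20.94·1000)/1004)·1000 = 35.69 L/s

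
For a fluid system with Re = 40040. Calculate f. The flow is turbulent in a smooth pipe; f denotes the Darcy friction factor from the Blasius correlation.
Formula: f = \frac{0.316}{Re^{0.25}}
f = 0.316/40040^0.25 = 0.02234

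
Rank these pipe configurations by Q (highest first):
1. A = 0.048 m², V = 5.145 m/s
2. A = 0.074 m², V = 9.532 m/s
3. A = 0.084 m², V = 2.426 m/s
Case 1: Q = 247 L/s
Case 2: Q = 705.4 L/s
Case 3: Q = 203.8 L/s
Ranking (highest first): 2, 1, 3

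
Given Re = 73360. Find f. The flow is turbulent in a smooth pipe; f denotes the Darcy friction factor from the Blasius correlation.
Formula: f = \frac{0.316}{Re^{0.25}}
f = 0.316/73360^0.25 = 0.0192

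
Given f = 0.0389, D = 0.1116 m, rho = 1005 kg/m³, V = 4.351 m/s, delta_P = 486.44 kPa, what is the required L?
Formula: \Delta P = f \frac{L}{D} \frac{\rho V^2}{2}
Substituting knowns: 486.44 = 0.0389·(L/0.1116)·0.5·1005·4.351²/1000
Solving for L: L = (486.44·1000)·0.1116/(0.0389·0.5·1005·4.351²) = 146.7 m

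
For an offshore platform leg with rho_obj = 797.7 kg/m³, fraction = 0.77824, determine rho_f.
Formula: f_{sub} = \frac{\rho_{obj}}{\rho_f}
Substituting knowns: 0.77824 = 797.7/rho_f
Solving for rho_f: rho_f = 797.7/0.77824 = 1025 kg/m³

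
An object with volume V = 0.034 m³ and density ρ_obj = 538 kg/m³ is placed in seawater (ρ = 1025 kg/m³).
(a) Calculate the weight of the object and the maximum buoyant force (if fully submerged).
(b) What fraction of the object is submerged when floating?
(a) W=rho_obj*g*V=538*9.81*0.034=179.4 N; F_B(max)=rho*g*V=1025*9.81*0.034=341.9 N
(b) Floating fraction=rho_obj/rho=538/1025=0.525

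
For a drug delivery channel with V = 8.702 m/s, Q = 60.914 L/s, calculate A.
Formula: Q = A V
Substituting knowns: 60.914 = A·8.702·1000
Solving for A: A = (60.914/1000)/8.702 = 0.007 m²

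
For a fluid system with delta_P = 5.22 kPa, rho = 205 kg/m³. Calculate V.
Formula: V = \sqrt{\frac{2 \Delta P}{\rho}}
V = √(2·(5.22·1000)/205) = 7.136 m/s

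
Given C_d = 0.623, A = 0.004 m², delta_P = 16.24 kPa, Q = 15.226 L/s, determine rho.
Formula: Q = C_d A \sqrt{\frac{2 \Delta P}{\rho}}
Substituting knowns: 15.226 = 0.623·0.004·√(2·(16.24·1000)/rho)·1000
Solving for rho: rho = 2·(16.24·1000)/((15.226/1000)/(0.623·0.004))² = 870 kg/m³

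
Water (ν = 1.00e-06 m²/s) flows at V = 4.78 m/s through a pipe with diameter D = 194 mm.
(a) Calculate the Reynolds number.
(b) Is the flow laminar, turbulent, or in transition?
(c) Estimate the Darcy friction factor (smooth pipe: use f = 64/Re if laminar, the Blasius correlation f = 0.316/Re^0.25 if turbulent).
(a) Re = V·D/ν = 4.78·0.194/1.00e-06 = 927320
(b) Flow regime: turbulent (Re > 4000)
(c) Friction factor: f = 0.316/Re^0.25 = 0.316/927320^0.25 = 0.01018 (Blasius is strictly valid for Re ≲ 1e5; used here as the smooth-pipe estimate the problem specifies)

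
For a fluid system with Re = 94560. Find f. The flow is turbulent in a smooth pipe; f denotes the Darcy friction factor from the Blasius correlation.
Formula: f = \frac{0.316}{Re^{0.25}}
f = 0.316/94560^0.25 = 0.01802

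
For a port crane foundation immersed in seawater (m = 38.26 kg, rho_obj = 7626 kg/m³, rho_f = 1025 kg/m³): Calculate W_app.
Formula: W_{app} = mg\left(1 - \frac{\rho_f}{\rho_{obj}}\right)
W_app = 38.26·9.81·(1 − 1025/7626) = 324.9 N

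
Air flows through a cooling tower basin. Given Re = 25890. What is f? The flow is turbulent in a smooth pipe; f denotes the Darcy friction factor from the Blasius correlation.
Formula: f = \frac{0.316}{Re^{0.25}}
f = 0.316/25890^0.25 = 0.02491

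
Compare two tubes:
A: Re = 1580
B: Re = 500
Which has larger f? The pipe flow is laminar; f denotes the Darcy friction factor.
f(A) = 0.04051, f(B) = 0.128. Answer: B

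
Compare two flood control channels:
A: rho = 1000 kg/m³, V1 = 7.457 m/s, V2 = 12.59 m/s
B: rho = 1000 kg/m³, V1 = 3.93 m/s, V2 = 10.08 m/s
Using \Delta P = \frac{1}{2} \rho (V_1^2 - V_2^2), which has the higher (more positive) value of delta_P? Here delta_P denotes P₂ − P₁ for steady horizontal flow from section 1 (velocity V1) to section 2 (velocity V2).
delta_P(A) = -51.45 kPa, delta_P(B) = -43.08 kPa. Answer: B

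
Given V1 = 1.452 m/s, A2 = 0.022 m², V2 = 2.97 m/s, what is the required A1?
Formula: V_2 = \frac{A_1 V_1}{A_2}
Substituting knowns: 2.97 = A1·1.452/0.022
Solving for A1: A1 = 2.97·0.022/1.452 = 0.045 m²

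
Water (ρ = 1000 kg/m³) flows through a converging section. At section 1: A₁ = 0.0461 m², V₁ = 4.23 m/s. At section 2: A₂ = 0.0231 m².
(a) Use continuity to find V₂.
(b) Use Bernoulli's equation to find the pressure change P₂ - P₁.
(a) Continuity: A₁V₁=A₂V₂ -> V₂=A₁V₁/A₂=0.0461*4.23/0.0231=8.44 m/s
(b) Bernoulli: P₂-P₁=0.5*rho*(V₁^2-V₂^2)/1000=0.5*1000*(4.23^2-8.44^2)/1000=-26.67 kPa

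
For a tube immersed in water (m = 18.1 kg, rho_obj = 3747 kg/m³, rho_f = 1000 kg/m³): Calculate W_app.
Formula: W_{app} = mg\left(1 - \frac{\rho_f}{\rho_{obj}}\right)
W_app = 18.1·9.81·(1 − 1000/3747) = 130.2 N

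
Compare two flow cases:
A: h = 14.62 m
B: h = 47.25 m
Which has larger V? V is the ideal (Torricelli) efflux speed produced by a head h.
V(A) = 16.94 m/s, V(B) = 30.45 m/s. Answer: B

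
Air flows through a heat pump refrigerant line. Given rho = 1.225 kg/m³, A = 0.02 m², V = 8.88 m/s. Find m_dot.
Formula: \dot{m} = \rho A V
m_dot = 1.225·0.02·8.88 = 0.2176 kg/s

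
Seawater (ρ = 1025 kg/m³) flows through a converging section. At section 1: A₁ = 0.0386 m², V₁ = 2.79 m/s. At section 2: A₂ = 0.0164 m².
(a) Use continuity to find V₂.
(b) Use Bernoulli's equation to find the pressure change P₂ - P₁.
(a) Continuity: A₁V₁=A₂V₂ -> V₂=A₁V₁/A₂=0.0386*2.79/0.0164=6.57 m/s
(b) Bernoulli: P₂-P₁=0.5*rho*(V₁^2-V₂^2)/1000=0.5*1025*(2.79^2-6.57^2)/1000=-18.13 kPa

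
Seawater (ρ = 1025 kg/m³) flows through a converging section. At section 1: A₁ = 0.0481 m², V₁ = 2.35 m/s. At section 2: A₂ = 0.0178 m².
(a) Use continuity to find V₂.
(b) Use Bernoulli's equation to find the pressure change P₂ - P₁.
(a) Continuity: A₁V₁=A₂V₂ -> V₂=A₁V₁/A₂=0.0481*2.35/0.0178=6.35 m/s
(b) Bernoulli: P₂-P₁=0.5*rho*(V₁^2-V₂^2)/1000=0.5*1025*(2.35^2-6.35^2)/1000=-17.84 kPa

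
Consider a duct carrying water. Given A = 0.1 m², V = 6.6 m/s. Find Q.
Formula: Q = A V
Q = 0.1·6.6·1000 = 660 L/s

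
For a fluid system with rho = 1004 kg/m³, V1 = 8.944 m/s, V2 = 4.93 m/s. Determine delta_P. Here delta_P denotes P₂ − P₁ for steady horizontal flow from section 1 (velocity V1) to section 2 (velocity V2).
Formula: \Delta P = \frac{1}{2} \rho (V_1^2 - V_2^2)
delta_P = 0.5·1004·(8.944² − 4.93²)/1000 = 27.96 kPa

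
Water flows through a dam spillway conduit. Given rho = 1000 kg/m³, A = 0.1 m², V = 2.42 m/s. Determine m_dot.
Formula: \dot{m} = \rho A V
m_dot = 1000·0.1·2.42 = 242 kg/s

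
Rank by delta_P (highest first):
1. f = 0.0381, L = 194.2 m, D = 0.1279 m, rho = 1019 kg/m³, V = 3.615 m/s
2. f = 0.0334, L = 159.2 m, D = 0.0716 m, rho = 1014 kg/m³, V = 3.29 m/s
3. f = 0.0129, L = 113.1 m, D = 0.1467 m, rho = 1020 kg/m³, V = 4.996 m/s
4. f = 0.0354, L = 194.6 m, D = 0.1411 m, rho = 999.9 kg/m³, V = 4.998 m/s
Case 1: delta_P = 385.2 kPa
Case 2: delta_P = 407.5 kPa
Case 3: delta_P = 126.6 kPa
Case 4: delta_P = 609.7 kPa
Ranking (highest first): 4, 2, 1, 3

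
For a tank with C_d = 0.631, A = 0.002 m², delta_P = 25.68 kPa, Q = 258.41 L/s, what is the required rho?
Formula: Q = C_d A \sqrt{\frac{2 \Delta P}{\rho}}
Substituting knowns: 258.41 = 0.631·0.002·√(2·(25.68·1000)/rho)·1000
Solving for rho: rho = 2·(25.68·1000)/((258.41/1000)/(0.631·0.002))² = 1.225 kg/m³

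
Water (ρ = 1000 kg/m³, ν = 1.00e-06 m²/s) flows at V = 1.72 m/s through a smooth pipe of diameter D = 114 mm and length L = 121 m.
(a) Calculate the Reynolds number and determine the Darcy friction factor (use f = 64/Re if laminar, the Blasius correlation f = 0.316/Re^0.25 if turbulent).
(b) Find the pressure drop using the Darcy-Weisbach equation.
(a) Re = V·D/ν = 1.72·0.114/1.00e-06 = 196080 → turbulent (Re > 4000); f = 0.316/Re^0.25 = 0.316/196080^0.25 = 0.015017 (Blasius is strictly valid for Re ≲ 1e5; used here as the smooth-pipe estimate the problem specifies)
(b) Darcy-Weisbach: ΔP = f·(L/D)·½ρV²/1000 = 0.015017·(121/0.114)·½·1000·1.72²/1000 = 23.58 kPa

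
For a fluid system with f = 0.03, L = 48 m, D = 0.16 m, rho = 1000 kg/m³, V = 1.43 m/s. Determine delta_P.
Formula: \Delta P = f \frac{L}{D} \frac{\rho V^2}{2}
delta_P = 0.03·(48/0.16)·0.5·1000·1.43²/1000 = 9.202 kPa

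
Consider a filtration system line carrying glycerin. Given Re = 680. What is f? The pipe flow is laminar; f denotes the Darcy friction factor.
Formula: f = \frac{64}{Re}
f = 64/680 = 0.09412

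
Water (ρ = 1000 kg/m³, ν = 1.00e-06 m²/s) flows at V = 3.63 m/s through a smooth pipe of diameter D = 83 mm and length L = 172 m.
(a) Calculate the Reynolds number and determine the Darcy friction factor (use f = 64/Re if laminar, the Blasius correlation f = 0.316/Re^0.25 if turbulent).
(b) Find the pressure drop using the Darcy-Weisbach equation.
(a) Re = V·D/ν = 3.63·0.083/1.00e-06 = 301290 → turbulent (Re > 4000); f = 0.316/Re^0.25 = 0.316/301290^0.25 = 0.013488 (Blasius is strictly valid for Re ≲ 1e5; used here as the smooth-pipe estimate the problem specifies)
(b) Darcy-Weisbach: ΔP = f·(L/D)·½ρV²/1000 = 0.013488·(172/0.083)·½·1000·3.63²/1000 = 184.2 kPa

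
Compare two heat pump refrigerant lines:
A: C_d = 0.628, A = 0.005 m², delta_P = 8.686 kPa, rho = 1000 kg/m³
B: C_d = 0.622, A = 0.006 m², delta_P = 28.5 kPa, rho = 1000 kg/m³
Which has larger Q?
Q(A) = 13.09 L/s, Q(B) = 28.18 L/s. Answer: B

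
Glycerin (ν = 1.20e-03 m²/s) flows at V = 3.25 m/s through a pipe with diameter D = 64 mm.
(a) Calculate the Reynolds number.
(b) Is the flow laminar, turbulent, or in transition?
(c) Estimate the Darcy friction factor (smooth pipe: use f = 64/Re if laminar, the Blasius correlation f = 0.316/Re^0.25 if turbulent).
(a) Re = V·D/ν = 3.25·0.064/1.20e-03 = 173.33
(b) Flow regime: laminar (Re < 2300)
(c) Friction factor: f = 64/Re = 64/173.33 = 0.3692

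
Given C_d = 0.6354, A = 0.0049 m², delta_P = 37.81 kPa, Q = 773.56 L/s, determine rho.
Formula: Q = C_d A \sqrt{\frac{2 \Delta P}{\rho}}
Substituting knowns: 773.56 = 0.6354·0.0049·√(2·(37.81·1000)/rho)·1000
Solving for rho: rho = 2·(37.81·1000)/((773.56/1000)/(0.6354·0.0049))² = 1.225 kg/m³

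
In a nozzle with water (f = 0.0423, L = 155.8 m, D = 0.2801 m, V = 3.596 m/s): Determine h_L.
Formula: h_L = f \frac{L}{D} \frac{V^2}{2g}
h_L = 0.0423·(155.8/0.2801)·3.596²/(2·9.81) = 15.51 m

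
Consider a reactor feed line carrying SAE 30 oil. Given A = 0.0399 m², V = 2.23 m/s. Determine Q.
Formula: Q = A V
Q = 0.0399·2.23·1000 = 88.98 L/s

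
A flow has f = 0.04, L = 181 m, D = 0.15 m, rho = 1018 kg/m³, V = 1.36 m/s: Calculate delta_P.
Formula: \Delta P = f \frac{L}{D} \frac{\rho V^2}{2}
delta_P = 0.04·(181/0.15)·0.5·1018·1.36²/1000 = 45.44 kPa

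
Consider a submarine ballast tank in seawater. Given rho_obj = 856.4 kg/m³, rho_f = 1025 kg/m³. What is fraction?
Formula: f_{sub} = \frac{\rho_{obj}}{\rho_f}
fraction = 856.4/1025 = 0.8355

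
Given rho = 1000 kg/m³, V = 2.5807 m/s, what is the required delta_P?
Formula: V = \sqrt{\frac{2 \Delta P}{\rho}}
Substituting knowns: 2.5807 = √(2·(delta_P·1000)/1000)
Solving for delta_P: delta_P = 2.5807²·1000/2/1000 = 3.33 kPa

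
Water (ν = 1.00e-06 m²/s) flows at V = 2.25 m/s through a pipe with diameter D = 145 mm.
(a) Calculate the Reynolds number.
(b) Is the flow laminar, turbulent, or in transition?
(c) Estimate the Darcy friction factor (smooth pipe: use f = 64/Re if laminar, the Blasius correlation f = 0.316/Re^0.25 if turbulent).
(a) Re = V·D/ν = 2.25·0.145/1.00e-06 = 326250
(b) Flow regime: turbulent (Re > 4000)
(c) Friction factor: f = 0.316/Re^0.25 = 0.316/326250^0.25 = 0.01322 (Blasius is strictly valid for Re ≲ 1e5; used here as the smooth-pipe estimate the problem specifies)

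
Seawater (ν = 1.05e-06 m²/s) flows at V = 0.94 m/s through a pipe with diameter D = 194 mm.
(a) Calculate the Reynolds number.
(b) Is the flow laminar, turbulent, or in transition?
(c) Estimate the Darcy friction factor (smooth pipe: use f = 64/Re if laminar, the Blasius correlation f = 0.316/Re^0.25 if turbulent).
(a) Re = V·D/ν = 0.94·0.194/1.05e-06 = 173680
(b) Flow regime: turbulent (Re > 4000)
(c) Friction factor: f = 0.316/Re^0.25 = 0.316/173680^0.25 = 0.01548 (Blasius is strictly valid for Re ≲ 1e5; used here as the smooth-pipe estimate the problem specifies)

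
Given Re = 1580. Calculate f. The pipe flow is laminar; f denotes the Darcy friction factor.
Formula: f = \frac{64}{Re}
f = 64/1580 = 0.04051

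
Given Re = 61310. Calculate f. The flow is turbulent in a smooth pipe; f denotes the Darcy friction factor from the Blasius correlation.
Formula: f = \frac{0.316}{Re^{0.25}}
f = 0.316/61310^0.25 = 0.02008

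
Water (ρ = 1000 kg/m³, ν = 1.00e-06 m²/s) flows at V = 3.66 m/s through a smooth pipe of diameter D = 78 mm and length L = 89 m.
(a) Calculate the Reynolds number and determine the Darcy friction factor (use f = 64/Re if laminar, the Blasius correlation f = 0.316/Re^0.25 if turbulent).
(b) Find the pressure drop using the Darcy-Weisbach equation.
(a) Re = V·D/ν = 3.66·0.078/1.00e-06 = 285480 → turbulent (Re > 4000); f = 0.316/Re^0.25 = 0.316/285480^0.25 = 0.013671 (Blasius is strictly valid for Re ≲ 1e5; used here as the smooth-pipe estimate the problem specifies)
(b) Darcy-Weisbach: ΔP = f·(L/D)·½ρV²/1000 = 0.013671·(89/0.078)·½·1000·3.66²/1000 = 104.5 kPa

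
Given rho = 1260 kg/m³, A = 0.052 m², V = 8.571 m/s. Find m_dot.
Formula: \dot{m} = \rho A V
m_dot = 1260·0.052·8.571 = 561.6 kg/s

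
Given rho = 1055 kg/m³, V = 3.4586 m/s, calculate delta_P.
Formula: V = \sqrt{\frac{2 \Delta P}{\rho}}
Substituting knowns: 3.4586 = √(2·(delta_P·1000)/1055)
Solving for delta_P: delta_P = 3.4586²·1055/2/1000 = 6.31 kPa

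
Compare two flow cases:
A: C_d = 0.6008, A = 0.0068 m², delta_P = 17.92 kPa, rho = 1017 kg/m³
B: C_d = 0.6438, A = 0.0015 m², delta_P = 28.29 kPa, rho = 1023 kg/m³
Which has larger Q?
Q(A) = 24.25 L/s, Q(B) = 7.182 L/s. Answer: A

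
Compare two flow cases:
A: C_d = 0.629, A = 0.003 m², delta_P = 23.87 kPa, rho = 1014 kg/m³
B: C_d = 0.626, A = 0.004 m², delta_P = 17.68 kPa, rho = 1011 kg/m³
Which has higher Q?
Q(A) = 12.95 L/s, Q(B) = 14.81 L/s. Answer: B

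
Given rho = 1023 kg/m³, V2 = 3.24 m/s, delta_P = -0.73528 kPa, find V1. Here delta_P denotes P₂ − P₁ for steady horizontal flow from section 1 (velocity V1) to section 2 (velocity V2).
Formula: \Delta P = \frac{1}{2} \rho (V_1^2 - V_2^2)
Substituting knowns: -0.73528 = 0.5·1023·(V1² − 3.24²)/1000
Solving for V1: V1 = √(3.24² + 2·(-0.73528·1000)/1023) = 3.01 m/s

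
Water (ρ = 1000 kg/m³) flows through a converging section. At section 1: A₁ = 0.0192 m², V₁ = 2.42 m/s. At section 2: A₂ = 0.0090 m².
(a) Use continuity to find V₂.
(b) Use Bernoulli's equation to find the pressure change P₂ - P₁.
(a) Continuity: A₁V₁=A₂V₂ -> V₂=A₁V₁/A₂=0.0192*2.42/0.0090=5.16 m/s
(b) Bernoulli: P₂-P₁=0.5*rho*(V₁^2-V₂^2)/1000=0.5*1000*(2.42^2-5.16^2)/1000=-10.38 kPa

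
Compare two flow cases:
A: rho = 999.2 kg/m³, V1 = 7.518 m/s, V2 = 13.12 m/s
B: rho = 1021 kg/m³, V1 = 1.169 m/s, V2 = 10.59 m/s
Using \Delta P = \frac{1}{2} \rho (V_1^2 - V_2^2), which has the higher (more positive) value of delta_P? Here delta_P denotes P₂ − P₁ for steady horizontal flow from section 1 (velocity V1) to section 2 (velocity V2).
delta_P(A) = -57.76 kPa, delta_P(B) = -56.55 kPa. Answer: B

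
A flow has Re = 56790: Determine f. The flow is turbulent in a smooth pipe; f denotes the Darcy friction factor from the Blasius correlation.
Formula: f = \frac{0.316}{Re^{0.25}}
f = 0.316/56790^0.25 = 0.02047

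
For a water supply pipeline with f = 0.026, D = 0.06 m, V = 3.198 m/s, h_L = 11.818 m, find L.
Formula: h_L = f \frac{L}{D} \frac{V^2}{2g}
Substituting knowns: 11.818 = 0.026·(L/0.06)·3.198²/(2·9.81)
Solving for L: L = 11.818·2·9.81·0.06/(0.026·3.198²) = 52.32 m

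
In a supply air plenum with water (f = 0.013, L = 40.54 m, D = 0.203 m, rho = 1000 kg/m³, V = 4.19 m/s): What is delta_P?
Formula: \Delta P = f \frac{L}{D} \frac{\rho V^2}{2}
delta_P = 0.013·(40.54/0.203)·0.5·1000·4.19²/1000 = 22.79 kPa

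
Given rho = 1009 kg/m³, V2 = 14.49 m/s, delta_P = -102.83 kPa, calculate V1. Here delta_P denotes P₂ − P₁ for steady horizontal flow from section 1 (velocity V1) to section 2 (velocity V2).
Formula: \Delta P = \frac{1}{2} \rho (V_1^2 - V_2^2)
Substituting knowns: -102.83 = 0.5·1009·(V1² − 14.49²)/1000
Solving for V1: V1 = √(14.49² + 2·(-102.83·1000)/1009) = 2.477 m/s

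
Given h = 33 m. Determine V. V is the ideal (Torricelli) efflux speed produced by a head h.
Formula: V = \sqrt{2 g h}
V = √(2·9.81·33) = 25.45 m/s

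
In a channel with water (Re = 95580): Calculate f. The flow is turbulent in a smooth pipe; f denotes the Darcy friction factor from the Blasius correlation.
Formula: f = \frac{0.316}{Re^{0.25}}
f = 0.316/95580^0.25 = 0.01797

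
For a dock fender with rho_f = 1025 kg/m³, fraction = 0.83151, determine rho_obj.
Formula: f_{sub} = \frac{\rho_{obj}}{\rho_f}
Substituting knowns: 0.83151 = rho_obj/1025
Solving for rho_obj: rho_obj = 0.83151·1025 = 852.3 kg/m³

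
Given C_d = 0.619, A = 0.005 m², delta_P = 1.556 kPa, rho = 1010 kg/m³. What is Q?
Formula: Q = C_d A \sqrt{\frac{2 \Delta P}{\rho}}
Q = 0.619·0.005·√(2·(1.556·1000)/1010)·1000 = 5.433 L/s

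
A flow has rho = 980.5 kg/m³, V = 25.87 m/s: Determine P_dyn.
Formula: P_{dyn} = \frac{1}{2} \rho V^2
P_dyn = 0.5·980.5·25.87²/1000 = 328.1 kPa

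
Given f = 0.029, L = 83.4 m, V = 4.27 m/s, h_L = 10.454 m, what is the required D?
Formula: h_L = f \frac{L}{D} \frac{V^2}{2g}
Substituting knowns: 10.454 = 0.029·(83.4/D)·4.27²/(2·9.81)
Solving for D: D = 0.029·83.4·4.27²/(2·9.81·10.454) = 0.215 m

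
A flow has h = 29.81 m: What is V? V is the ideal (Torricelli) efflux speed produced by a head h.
Formula: V = \sqrt{2 g h}
V = √(2·9.81·29.81) = 24.18 m/s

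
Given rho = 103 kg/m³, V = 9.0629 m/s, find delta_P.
Formula: V = \sqrt{\frac{2 \Delta P}{\rho}}
Substituting knowns: 9.0629 = √(2·(delta_P·1000)/103)
Solving for delta_P: delta_P = 9.0629²·103/2/1000 = 4.23 kPa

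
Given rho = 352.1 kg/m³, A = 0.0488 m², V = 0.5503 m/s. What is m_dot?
Formula: \dot{m} = \rho A V
m_dot = 352.1·0.0488·0.5503 = 9.456 kg/s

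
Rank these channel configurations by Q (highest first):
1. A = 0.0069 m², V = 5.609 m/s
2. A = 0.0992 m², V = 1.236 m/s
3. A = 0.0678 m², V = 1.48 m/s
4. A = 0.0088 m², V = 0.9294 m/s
Case 1: Q = 38.7 L/s
Case 2: Q = 122.6 L/s
Case 3: Q = 100.3 L/s
Case 4: Q = 8.179 L/s
Ranking (highest first): 2, 3, 1, 4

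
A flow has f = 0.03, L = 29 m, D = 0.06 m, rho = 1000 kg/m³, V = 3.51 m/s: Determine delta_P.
Formula: \Delta P = f \frac{L}{D} \frac{\rho V^2}{2}
delta_P = 0.03·(29/0.06)·0.5·1000·3.51²/1000 = 89.32 kPa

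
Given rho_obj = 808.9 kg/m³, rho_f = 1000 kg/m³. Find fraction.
Formula: f_{sub} = \frac{\rho_{obj}}{\rho_f}
fraction = 808.9/1000 = 0.8089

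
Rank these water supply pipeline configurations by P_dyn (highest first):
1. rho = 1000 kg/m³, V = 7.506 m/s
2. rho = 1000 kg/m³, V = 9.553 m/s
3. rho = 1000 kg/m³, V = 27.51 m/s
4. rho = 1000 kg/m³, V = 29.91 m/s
Case 1: P_dyn = 28.17 kPa
Case 2: P_dyn = 45.63 kPa
Case 3: P_dyn = 378.4 kPa
Case 4: P_dyn = 447.3 kPa
Ranking (highest first): 4, 3, 2, 1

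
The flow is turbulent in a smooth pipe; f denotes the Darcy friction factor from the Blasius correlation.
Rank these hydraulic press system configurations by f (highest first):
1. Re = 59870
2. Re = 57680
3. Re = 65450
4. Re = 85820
Case 1: f = 0.0202
Case 2: f = 0.02039
Case 3: f = 0.01976
Case 4: f = 0.01846
Ranking (highest first): 2, 1, 3, 4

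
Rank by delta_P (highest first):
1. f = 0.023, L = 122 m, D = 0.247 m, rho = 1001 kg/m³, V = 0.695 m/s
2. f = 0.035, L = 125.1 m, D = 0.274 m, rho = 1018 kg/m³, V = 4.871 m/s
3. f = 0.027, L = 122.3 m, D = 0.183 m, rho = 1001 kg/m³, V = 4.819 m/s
Case 1: delta_P = 2.746 kPa
Case 2: delta_P = 193 kPa
Case 3: delta_P = 209.7 kPa
Ranking (highest first): 3, 2, 1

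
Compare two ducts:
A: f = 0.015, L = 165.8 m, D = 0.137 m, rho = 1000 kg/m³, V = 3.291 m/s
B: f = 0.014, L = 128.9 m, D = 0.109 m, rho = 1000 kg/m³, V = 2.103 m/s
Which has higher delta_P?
delta_P(A) = 98.31 kPa, delta_P(B) = 36.61 kPa. Answer: A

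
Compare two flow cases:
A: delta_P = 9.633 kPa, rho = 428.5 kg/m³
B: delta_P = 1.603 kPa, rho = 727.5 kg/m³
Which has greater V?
V(A) = 6.705 m/s, V(B) = 2.099 m/s. Answer: A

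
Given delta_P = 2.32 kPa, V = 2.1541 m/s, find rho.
Formula: V = \sqrt{\frac{2 \Delta P}{\rho}}
Substituting knowns: 2.1541 = √(2·(2.32·1000)/rho)
Solving for rho: rho = 2·(2.32·1000)/2.1541² = 1000 kg/m³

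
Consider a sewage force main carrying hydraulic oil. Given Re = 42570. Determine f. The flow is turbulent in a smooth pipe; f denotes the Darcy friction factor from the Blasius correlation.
Formula: f = \frac{0.316}{Re^{0.25}}
f = 0.316/42570^0.25 = 0.022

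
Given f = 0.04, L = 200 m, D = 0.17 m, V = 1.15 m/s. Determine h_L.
Formula: h_L = f \frac{L}{D} \frac{V^2}{2g}
h_L = 0.04·(200/0.17)·1.15²/(2·9.81) = 3.172 m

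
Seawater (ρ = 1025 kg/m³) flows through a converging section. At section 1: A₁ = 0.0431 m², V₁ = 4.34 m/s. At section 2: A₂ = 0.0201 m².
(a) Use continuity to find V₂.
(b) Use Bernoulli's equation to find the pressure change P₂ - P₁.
(a) Continuity: A₁V₁=A₂V₂ -> V₂=A₁V₁/A₂=0.0431*4.34/0.0201=9.31 m/s
(b) Bernoulli: P₂-P₁=0.5*rho*(V₁^2-V₂^2)/1000=0.5*1025*(4.34^2-9.31^2)/1000=-34.77 kPa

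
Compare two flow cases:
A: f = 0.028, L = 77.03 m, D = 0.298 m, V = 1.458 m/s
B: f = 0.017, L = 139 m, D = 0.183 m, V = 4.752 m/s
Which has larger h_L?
h_L(A) = 0.7842 m, h_L(B) = 14.86 m. Answer: B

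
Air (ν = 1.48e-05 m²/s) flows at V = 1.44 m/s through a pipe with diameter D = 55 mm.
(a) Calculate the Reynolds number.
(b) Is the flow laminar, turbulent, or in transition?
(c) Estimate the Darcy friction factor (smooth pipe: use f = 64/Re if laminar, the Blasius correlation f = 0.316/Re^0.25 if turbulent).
(a) Re = V·D/ν = 1.44·0.055/1.48e-05 = 5351.4
(b) Flow regime: turbulent (Re > 4000)
(c) Friction factor: f = 0.316/Re^0.25 = 0.316/5351.4^0.25 = 0.03695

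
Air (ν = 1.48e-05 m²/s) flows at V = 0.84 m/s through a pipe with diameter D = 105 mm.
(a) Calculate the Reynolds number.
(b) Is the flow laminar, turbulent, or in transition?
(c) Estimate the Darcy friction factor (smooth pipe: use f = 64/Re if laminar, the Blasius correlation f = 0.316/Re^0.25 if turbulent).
(a) Re = V·D/ν = 0.84·0.105/1.48e-05 = 5959.5
(b) Flow regime: turbulent (Re > 4000)
(c) Friction factor: f = 0.316/Re^0.25 = 0.316/5959.5^0.25 = 0.03597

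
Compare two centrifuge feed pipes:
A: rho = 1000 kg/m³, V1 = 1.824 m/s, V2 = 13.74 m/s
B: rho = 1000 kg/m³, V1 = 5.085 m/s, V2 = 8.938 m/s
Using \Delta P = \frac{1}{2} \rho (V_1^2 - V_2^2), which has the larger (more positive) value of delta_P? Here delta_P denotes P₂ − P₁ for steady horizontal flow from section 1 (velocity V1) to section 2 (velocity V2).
delta_P(A) = -92.73 kPa, delta_P(B) = -27.02 kPa. Answer: B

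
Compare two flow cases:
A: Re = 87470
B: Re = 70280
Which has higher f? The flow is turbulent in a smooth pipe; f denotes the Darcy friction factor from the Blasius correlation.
f(A) = 0.01837, f(B) = 0.01941. Answer: B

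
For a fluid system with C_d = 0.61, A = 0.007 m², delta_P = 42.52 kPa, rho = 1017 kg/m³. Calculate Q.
Formula: Q = C_d A \sqrt{\frac{2 \Delta P}{\rho}}
Q = 0.61·0.007·√(2·(42.52·1000)/1017)·1000 = 39.05 L/s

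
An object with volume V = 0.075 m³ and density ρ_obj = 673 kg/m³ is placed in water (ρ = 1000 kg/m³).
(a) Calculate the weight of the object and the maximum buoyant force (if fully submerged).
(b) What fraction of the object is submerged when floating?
(a) W=rho_obj*g*V=673*9.81*0.075=495.2 N; F_B(max)=rho*g*V=1000*9.81*0.075=735.8 N
(b) Floating fraction=rho_obj/rho=673/1000=0.673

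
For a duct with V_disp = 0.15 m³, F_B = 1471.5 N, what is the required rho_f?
Formula: F_B = \rho_f g V_{disp}
Substituting knowns: 1471.5 = rho_f·9.81·0.15
Solving for rho_f: rho_f = 1471.5/(9.81·0.15) = 1000 kg/m³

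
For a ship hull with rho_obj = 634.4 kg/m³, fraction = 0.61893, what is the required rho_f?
Formula: f_{sub} = \frac{\rho_{obj}}{\rho_f}
Substituting knowns: 0.61893 = 634.4/rho_f
Solving for rho_f: rho_f = 634.4/0.61893 = 1025 kg/m³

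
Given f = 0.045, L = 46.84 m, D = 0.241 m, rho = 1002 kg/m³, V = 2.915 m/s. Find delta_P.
Formula: \Delta P = f \frac{L}{D} \frac{\rho V^2}{2}
delta_P = 0.045·(46.84/0.241)·0.5·1002·2.915²/1000 = 37.23 kPa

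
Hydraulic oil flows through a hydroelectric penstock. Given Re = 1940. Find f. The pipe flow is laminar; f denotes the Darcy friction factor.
Formula: f = \frac{64}{Re}
f = 64/1940 = 0.03299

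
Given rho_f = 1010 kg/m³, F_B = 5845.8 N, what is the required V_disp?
Formula: F_B = \rho_f g V_{disp}
Substituting knowns: 5845.8 = 1010·9.81·V_disp
Solving for V_disp: V_disp = 5845.8/(1010·9.81) = 0.59 m³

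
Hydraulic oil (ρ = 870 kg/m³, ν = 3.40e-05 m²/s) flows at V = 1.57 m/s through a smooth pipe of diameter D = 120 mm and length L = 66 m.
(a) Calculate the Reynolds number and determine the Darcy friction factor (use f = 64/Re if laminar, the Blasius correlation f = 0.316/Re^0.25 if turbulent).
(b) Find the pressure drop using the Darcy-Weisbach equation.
(a) Re = V·D/ν = 1.57·0.12/3.40e-05 = 5541.2 → turbulent (Re > 4000); f = 0.316/Re^0.25 = 0.316/5541.2^0.25 = 0.036626
(b) Darcy-Weisbach: ΔP = f·(L/D)·½ρV²/1000 = 0.036626·(66/0.120)·½·870·1.57²/1000 = 21.6 kPa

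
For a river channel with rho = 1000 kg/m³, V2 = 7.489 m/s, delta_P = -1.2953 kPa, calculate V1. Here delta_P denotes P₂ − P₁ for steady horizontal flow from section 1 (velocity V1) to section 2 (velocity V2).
Formula: \Delta P = \frac{1}{2} \rho (V_1^2 - V_2^2)
Substituting knowns: -1.2953 = 0.5·1000·(V1² − 7.489²)/1000
Solving for V1: V1 = √(7.489² + 2·(-1.2953·1000)/1000) = 7.314 m/s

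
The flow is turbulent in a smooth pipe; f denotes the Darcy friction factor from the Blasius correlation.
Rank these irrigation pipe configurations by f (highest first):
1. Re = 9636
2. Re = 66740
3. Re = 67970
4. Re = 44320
Case 1: f = 0.03189
Case 2: f = 0.01966
Case 3: f = 0.01957
Case 4: f = 0.02178
Ranking (highest first): 1, 4, 2, 3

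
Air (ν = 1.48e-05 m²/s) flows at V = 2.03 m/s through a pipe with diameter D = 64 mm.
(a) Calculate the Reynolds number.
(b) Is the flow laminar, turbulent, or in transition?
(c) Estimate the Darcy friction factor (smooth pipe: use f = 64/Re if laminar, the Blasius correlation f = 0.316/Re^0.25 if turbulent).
(a) Re = V·D/ν = 2.03·0.064/1.48e-05 = 8778.4
(b) Flow regime: turbulent (Re > 4000)
(c) Friction factor: f = 0.316/Re^0.25 = 0.316/8778.4^0.25 = 0.03265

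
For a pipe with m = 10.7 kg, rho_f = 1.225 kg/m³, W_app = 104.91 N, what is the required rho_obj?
Formula: W_{app} = mg\left(1 - \frac{\rho_f}{\rho_{obj}}\right)
Substituting knowns: 104.91 = 10.7·9.81·(1 − 1.225/rho_obj)
Solving for rho_obj: rho_obj = 1.225/(1 − 104.91/(10.7·9.81)) = 2256 kg/m³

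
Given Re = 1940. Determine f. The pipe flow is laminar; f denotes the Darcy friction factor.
Formula: f = \frac{64}{Re}
f = 64/1940 = 0.03299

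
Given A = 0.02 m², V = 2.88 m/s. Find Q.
Formula: Q = A V
Q = 0.02·2.88·1000 = 57.6 L/s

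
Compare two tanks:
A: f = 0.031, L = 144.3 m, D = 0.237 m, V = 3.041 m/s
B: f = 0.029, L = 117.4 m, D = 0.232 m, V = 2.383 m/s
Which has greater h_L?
h_L(A) = 8.896 m, h_L(B) = 4.247 m. Answer: A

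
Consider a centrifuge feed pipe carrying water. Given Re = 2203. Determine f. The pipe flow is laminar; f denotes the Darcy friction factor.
Formula: f = \frac{64}{Re}
f = 64/2203 = 0.02905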